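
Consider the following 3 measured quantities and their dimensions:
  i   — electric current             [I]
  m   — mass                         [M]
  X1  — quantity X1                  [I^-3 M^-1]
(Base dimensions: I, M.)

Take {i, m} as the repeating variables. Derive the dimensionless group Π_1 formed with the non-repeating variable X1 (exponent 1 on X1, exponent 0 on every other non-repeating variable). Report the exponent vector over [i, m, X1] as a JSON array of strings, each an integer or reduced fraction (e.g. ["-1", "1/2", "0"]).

Exponent matrix [I,M] × [i,m,X1]:
  I: [ 1  0 -3]
  M: [ 0  1 -1]
Row reduction gives pivot columns i,m; rank = 2
Repeat: i,m; free: X1
RREF:
  r0: [   1    0   -3]
  r1: [   0    1   -1]
Fix exponent of X1 at 1; solve each RREF row for its pivot's exponent:
  r0: exp(i) + (-3)·1 = 0 ⇒ exp(i) = 3
  r1: exp(m) + (-1)·1 = 0 ⇒ exp(m) = 1
Π_1 = i^3 · m · X1

["3", "1", "1"]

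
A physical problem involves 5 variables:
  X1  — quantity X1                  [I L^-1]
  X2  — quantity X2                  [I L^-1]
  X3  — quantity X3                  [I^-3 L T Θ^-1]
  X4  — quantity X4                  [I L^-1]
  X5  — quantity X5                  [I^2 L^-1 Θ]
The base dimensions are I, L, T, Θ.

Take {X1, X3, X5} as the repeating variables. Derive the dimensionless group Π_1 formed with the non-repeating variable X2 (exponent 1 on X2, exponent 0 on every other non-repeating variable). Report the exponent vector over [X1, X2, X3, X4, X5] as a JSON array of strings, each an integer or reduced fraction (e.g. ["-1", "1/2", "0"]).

Dimensional matrix (I×L×T×Θ by X1×X2×X3×X4×X5):
  I: [ 1  1 -3  1  2]
  L: [-1 -1  1 -1 -1]
  T: [ 0  0  1  0  0]
  Θ: [ 0  0 -1  0  1]
RREF → pivots at {X1,X3,X5} ⇒ r = 3
Repeat: X1,X3,X5; free: X2,X4
RREF:
  r0: [   1    1    0    1    0]
  r1: [   0    0    1    0    0]
  r2: [   0    0    0    0    1]
  r3: [   0    0    0    0    0]
Fix exponent of X2 at 1, X4 at 0; solve each RREF row for its pivot's exponent:
  r0: exp(X1) + (1)·1 = 0 ⇒ exp(X1) = -1
  r1: exp(X3) + (0)·1 = 0 ⇒ exp(X3) = 0
  r2: exp(X5) + (0)·1 = 0 ⇒ exp(X5) = 0
Π_1 = X1^-1 · X2

["-1", "1", "0", "0", "0"]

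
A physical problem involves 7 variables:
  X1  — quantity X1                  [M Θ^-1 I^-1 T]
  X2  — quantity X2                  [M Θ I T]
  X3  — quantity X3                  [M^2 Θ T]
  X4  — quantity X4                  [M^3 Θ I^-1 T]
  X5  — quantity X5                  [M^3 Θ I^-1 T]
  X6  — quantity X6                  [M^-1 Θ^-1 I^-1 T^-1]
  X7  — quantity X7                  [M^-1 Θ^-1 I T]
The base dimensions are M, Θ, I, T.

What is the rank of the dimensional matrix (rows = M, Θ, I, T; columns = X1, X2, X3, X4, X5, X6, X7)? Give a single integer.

3

Dimensional matrix (M×Θ×I×T by X1×X2×X3×X4×X5×X6×X7):
  M: [ 1  1  2  3  3 -1 -1]
  Θ: [-1  1  1  1  1 -1 -1]
  I: [-1  1  0 -1 -1 -1  1]
  T: [ 1  1  1  1  1 -1  1]
Echelon form has 3 nonzero rows (pivots: X1,X2,X3)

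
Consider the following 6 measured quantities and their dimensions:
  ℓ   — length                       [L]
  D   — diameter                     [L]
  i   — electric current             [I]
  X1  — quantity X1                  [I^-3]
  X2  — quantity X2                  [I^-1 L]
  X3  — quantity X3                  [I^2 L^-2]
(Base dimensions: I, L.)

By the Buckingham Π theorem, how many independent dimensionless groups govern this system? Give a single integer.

4

Exponent matrix [I,L] × [ℓ,D,i,X1,X2,X3]:
  I: [ 0  0  1 -3 -1  2]
  L: [ 1  1  0  0  1 -2]
Row reduction gives pivot columns ℓ,i; rank = 2
n=6, r=2 ⇒ 4 dimensionless groups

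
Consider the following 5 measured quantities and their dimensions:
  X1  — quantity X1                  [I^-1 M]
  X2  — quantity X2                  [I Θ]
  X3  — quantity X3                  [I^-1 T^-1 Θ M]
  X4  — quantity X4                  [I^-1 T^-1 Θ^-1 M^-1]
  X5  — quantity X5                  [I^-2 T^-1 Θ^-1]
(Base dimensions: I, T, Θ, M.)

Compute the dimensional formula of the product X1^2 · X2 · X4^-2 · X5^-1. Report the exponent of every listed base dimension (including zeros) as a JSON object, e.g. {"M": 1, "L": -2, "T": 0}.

{"I": 3, "T": 3, "Θ": 4, "M": 4}

Exponent matrix [I,T,Θ,M] × [X1,X2,X3,X4,X5]:
  I: [-1  1 -1 -1 -2]
  T: [ 0  0 -1 -1 -1]
  Θ: [ 0  1  1 -1 -1]
  M: [ 1  0  1 -1  0]
  [I]: (2)·-1+(1)·1+(-2)·-1+(-1)·-2 = 3
  [T]: (2)·0+(1)·0+(-2)·-1+(-1)·-1 = 3
  [Θ]: (2)·0+(1)·1+(-2)·-1+(-1)·-1 = 4
  [M]: (2)·1+(1)·0+(-2)·-1+(-1)·0 = 4
⇒ I^3 T^3 Θ^4 M^4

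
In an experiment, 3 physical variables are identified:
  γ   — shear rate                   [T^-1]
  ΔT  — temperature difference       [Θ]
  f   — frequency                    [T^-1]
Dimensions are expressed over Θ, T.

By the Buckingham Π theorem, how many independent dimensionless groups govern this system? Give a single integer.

1

Write exponents as rows Θ,T / cols γ,ΔT,f:
  Θ: [ 0  1  0]
  T: [-1  0 -1]
Echelon form has 2 nonzero rows (pivots: γ,ΔT)
3 vars − rank 2 = 1 Π group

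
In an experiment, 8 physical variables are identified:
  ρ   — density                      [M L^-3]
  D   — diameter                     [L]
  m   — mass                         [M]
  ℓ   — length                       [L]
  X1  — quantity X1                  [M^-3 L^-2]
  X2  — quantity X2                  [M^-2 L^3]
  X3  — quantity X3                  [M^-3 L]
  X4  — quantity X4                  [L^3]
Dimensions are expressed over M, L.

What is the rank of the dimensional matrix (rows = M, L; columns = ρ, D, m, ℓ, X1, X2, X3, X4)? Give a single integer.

2

Dimensional matrix (M×L by ρ×D×m×ℓ×X1×X2×X3×X4):
  M: [ 1  0  1  0 -3 -2 -3  0]
  L: [-3  1  0  1 -2  3  1  3]
Row reduction gives pivot columns ρ,D; rank = 2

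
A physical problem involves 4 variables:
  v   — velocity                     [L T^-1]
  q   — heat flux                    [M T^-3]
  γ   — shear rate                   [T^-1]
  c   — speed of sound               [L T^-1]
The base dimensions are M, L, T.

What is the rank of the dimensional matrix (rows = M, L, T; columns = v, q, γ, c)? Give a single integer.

Dimensional matrix (M×L×T by v×q×γ×c):
  M: [ 0  1  0  0]
  L: [ 1  0  0  1]
  T: [-1 -3 -1 -1]
Row reduction gives pivot columns v,q,γ; rank = 3

3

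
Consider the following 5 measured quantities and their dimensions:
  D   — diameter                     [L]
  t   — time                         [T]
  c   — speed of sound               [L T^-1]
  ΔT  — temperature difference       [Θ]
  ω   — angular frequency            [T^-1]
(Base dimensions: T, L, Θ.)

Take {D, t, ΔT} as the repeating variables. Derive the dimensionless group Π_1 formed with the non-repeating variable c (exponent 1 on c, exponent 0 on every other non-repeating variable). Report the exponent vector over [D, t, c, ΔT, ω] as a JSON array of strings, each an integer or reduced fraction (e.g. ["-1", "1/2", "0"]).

["-1", "1", "1", "0", "0"]

Dimensional matrix (T×L×Θ by D×t×c×ΔT×ω):
  T: [ 0  1 -1  0 -1]
  L: [ 1  0  1  0  0]
  Θ: [ 0  0  0  1  0]
Row reduction gives pivot columns D,t,ΔT; rank = 3
Pivot set = {D,t,ΔT}, free = {c,ω}
RREF:
  r0: [   1    0    1    0    0]
  r1: [   0    1   -1    0   -1]
  r2: [   0    0    0    1    0]
Fix exponent of c at 1, ω at 0; solve each RREF row for its pivot's exponent:
  r0: exp(D) + (1)·1 = 0 ⇒ exp(D) = -1
  r1: exp(t) + (-1)·1 = 0 ⇒ exp(t) = 1
  r2: exp(ΔT) + (0)·1 = 0 ⇒ exp(ΔT) = 0
Π_1 = D^-1 · t · c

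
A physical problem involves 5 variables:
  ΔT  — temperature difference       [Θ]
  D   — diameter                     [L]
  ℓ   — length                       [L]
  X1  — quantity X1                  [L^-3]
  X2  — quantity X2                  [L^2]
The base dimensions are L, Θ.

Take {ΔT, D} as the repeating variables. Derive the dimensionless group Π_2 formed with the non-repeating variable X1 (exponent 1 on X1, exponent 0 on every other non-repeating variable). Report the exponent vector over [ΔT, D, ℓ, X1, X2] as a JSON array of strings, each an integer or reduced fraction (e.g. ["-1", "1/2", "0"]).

["0", "3", "0", "1", "0"]

Write exponents as rows L,Θ / cols ΔT,D,ℓ,X1,X2:
  L: [ 0  1  1 -3  2]
  Θ: [ 1  0  0  0  0]
RREF → pivots at {ΔT,D} ⇒ r = 2
Pivot set = {ΔT,D}, free = {ℓ,X1,X2}
RREF:
  r0: [   1    0    0    0    0]
  r1: [   0    1    1   -3    2]
Fix exponent of X1 at 1, ℓ at 0, X2 at 0; solve each RREF row for its pivot's exponent:
  r0: exp(ΔT) + (0)·1 = 0 ⇒ exp(ΔT) = 0
  r1: exp(D) + (-3)·1 = 0 ⇒ exp(D) = 3
Π_2 = D^3 · X1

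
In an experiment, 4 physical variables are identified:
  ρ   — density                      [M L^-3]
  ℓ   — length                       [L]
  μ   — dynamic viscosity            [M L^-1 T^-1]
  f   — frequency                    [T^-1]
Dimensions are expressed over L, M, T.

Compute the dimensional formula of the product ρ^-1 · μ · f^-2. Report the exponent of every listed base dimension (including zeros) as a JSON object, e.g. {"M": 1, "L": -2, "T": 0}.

{"L": 2, "M": 0, "T": 1}

Write exponents as rows L,M,T / cols ρ,ℓ,μ,f:
  L: [-3  1 -1  0]
  M: [ 1  0  1  0]
  T: [ 0  0 -1 -1]
  [L]: (-1)·-3+(1)·-1+(-2)·0 = 2
  [M]: (-1)·1+(1)·1+(-2)·0 = 0
  [T]: (-1)·0+(1)·-1+(-2)·-1 = 1
⇒ L^2 T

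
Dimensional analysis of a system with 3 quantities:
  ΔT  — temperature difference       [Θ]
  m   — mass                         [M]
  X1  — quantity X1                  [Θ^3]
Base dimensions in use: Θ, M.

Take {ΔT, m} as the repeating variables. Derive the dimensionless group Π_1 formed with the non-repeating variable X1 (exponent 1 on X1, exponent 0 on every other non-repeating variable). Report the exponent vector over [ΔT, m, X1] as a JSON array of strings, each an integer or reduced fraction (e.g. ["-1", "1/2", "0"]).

["-3", "0", "1"]

Write exponents as rows Θ,M / cols ΔT,m,X1:
  Θ: [ 1  0  3]
  M: [ 0  1  0]
Echelon form has 2 nonzero rows (pivots: ΔT,m)
Pivot set = {ΔT,m}, free = {X1}
RREF:
  r0: [   1    0    3]
  r1: [   0    1    0]
Fix exponent of X1 at 1; solve each RREF row for its pivot's exponent:
  r0: exp(ΔT) + (3)·1 = 0 ⇒ exp(ΔT) = -3
  r1: exp(m) + (0)·1 = 0 ⇒ exp(m) = 0
Π_1 = ΔT^-3 · X1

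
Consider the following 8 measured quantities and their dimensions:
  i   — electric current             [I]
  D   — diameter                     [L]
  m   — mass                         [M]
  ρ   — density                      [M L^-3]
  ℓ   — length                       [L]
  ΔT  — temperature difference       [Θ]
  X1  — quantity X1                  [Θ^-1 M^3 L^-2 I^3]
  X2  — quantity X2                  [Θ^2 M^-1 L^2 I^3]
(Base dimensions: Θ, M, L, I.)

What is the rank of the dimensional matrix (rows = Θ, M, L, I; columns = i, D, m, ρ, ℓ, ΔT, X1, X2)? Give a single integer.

Dimensional matrix (Θ×M×L×I by i×D×m×ρ×ℓ×ΔT×X1×X2):
  Θ: [ 0  0  0  0  0  1 -1  2]
  M: [ 0  0  1  1  0  0  3 -1]
  L: [ 0  1  0 -3  1  0 -2  2]
  I: [ 1  0  0  0  0  0  3  3]
Row reduction gives pivot columns i,D,m,ΔT; rank = 4

4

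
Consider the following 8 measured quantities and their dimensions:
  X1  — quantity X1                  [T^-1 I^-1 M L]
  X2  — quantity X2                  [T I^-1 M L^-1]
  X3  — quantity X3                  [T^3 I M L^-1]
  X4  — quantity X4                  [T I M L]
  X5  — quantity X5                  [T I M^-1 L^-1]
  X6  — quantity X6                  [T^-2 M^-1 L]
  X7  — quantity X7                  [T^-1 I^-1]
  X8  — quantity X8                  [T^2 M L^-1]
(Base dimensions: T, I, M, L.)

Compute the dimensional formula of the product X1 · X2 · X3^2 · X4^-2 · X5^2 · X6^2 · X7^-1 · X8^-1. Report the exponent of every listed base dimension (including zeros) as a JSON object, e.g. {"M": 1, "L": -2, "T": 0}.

Exponent matrix [T,I,M,L] × [X1,X2,X3,X4,X5,X6,X7,X8]:
  T: [-1  1  3  1  1 -2 -1  2]
  I: [-1 -1  1  1  1  0 -1  0]
  M: [ 1  1  1  1 -1 -1  0  1]
  L: [ 1 -1 -1  1 -1  1  0 -1]
  [T]: (1)·-1+(1)·1+(2)·3+(-2)·1+(2)·1+(2)·-2+(-1)·-1+(-1)·2 = 1
  [I]: (1)·-1+(1)·-1+(2)·1+(-2)·1+(2)·1+(2)·0+(-1)·-1+(-1)·0 = 1
  [M]: (1)·1+(1)·1+(2)·1+(-2)·1+(2)·-1+(2)·-1+(-1)·0+(-1)·1 = -3
  [L]: (1)·1+(1)·-1+(2)·-1+(-2)·1+(2)·-1+(2)·1+(-1)·0+(-1)·-1 = -3
⇒ T I M^-3 L^-3

{"T": 1, "I": 1, "M": -3, "L": -3}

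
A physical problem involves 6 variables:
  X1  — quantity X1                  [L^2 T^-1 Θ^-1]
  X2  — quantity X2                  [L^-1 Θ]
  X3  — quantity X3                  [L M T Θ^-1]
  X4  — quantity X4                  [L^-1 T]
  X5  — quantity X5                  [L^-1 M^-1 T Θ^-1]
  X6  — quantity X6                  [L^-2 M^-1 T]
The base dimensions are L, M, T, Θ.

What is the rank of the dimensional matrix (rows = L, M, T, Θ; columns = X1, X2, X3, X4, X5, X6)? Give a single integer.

Dimensional matrix (L×M×T×Θ by X1×X2×X3×X4×X5×X6):
  L: [ 2 -1  1 -1 -1 -2]
  M: [ 0  0  1  0 -1 -1]
  T: [-1  0  1  1  1  1]
  Θ: [-1  1 -1  0 -1  0]
Row reduction gives pivot columns X1,X2,X3; rank = 3

3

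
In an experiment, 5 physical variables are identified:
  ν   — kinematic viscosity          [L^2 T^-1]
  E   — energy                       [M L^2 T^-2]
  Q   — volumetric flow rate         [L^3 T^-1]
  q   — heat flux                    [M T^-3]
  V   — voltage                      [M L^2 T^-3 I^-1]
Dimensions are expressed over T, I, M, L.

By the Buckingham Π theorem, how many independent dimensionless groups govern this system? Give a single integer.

1

Dimensional matrix (T×I×M×L by ν×E×Q×q×V):
  T: [-1 -2 -1 -3 -3]
  I: [ 0  0  0  0 -1]
  M: [ 0  1  0  1  1]
  L: [ 2  2  3  0  2]
Row reduction gives pivot columns ν,E,Q,V; rank = 4
5 vars − rank 4 = 1 Π group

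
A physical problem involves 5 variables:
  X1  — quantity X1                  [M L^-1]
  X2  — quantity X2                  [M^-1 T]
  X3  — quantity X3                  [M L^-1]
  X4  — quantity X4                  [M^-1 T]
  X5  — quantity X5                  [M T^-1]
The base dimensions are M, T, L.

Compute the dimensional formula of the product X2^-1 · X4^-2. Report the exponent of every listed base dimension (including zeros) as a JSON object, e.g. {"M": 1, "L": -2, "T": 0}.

{"M": 3, "T": -3, "L": 0}

Exponent matrix [M,T,L] × [X1,X2,X3,X4,X5]:
  M: [ 1 -1  1 -1  1]
  T: [ 0  1  0  1 -1]
  L: [-1  0 -1  0  0]
  [M]: (-1)·-1+(-2)·-1 = 3
  [T]: (-1)·1+(-2)·1 = -3
  [L]: (-1)·0+(-2)·0 = 0
⇒ M^3 T^-3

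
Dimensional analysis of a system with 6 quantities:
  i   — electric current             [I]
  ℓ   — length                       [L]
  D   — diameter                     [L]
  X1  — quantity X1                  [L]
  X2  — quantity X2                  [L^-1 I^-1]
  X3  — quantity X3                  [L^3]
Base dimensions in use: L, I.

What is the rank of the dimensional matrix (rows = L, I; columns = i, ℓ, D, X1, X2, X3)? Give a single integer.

2

Exponent matrix [L,I] × [i,ℓ,D,X1,X2,X3]:
  L: [ 0  1  1  1 -1  3]
  I: [ 1  0  0  0 -1  0]
Row reduction gives pivot columns i,ℓ; rank = 2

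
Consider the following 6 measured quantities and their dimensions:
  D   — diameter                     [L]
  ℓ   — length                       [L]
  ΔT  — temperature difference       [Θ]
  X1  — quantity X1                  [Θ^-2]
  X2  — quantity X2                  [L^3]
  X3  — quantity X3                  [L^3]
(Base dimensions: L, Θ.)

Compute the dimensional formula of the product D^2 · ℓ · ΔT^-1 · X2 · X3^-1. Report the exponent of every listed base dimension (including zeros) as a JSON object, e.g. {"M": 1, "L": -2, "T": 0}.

Write exponents as rows L,Θ / cols D,ℓ,ΔT,X1,X2,X3:
  L: [ 1  1  0  0  3  3]
  Θ: [ 0  0  1 -2  0  0]
  [L]: (2)·1+(1)·1+(-1)·0+(1)·3+(-1)·3 = 3
  [Θ]: (2)·0+(1)·0+(-1)·1+(1)·0+(-1)·0 = -1
⇒ L^3 Θ^-1

{"L": 3, "Θ": -1}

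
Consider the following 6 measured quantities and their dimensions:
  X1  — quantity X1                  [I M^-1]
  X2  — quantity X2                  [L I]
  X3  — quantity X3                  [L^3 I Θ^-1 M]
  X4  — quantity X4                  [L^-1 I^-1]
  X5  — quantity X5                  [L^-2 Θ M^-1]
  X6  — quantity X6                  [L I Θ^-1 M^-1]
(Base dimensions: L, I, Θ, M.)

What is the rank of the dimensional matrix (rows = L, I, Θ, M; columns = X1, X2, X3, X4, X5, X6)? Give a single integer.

3

Write exponents as rows L,I,Θ,M / cols X1,X2,X3,X4,X5,X6:
  L: [ 0  1  3 -1 -2  1]
  I: [ 1  1  1 -1  0  1]
  Θ: [ 0  0 -1  0  1 -1]
  M: [-1  0  1  0 -1 -1]
Row reduction gives pivot columns X1,X2,X3; rank = 3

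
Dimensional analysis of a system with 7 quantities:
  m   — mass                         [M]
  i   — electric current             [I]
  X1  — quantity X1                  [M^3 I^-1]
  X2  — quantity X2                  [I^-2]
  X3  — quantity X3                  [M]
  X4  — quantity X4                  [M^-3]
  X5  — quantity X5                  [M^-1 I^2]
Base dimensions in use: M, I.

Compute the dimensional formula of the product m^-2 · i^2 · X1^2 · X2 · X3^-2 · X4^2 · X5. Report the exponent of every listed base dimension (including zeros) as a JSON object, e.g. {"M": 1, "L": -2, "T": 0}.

Write exponents as rows M,I / cols m,i,X1,X2,X3,X4,X5:
  M: [ 1  0  3  0  1 -3 -1]
  I: [ 0  1 -1 -2  0  0  2]
  [M]: (-2)·1+(2)·0+(2)·3+(1)·0+(-2)·1+(2)·-3+(1)·-1 = -5
  [I]: (-2)·0+(2)·1+(2)·-1+(1)·-2+(-2)·0+(2)·0+(1)·2 = 0
⇒ M^-5

{"M": -5, "I": 0}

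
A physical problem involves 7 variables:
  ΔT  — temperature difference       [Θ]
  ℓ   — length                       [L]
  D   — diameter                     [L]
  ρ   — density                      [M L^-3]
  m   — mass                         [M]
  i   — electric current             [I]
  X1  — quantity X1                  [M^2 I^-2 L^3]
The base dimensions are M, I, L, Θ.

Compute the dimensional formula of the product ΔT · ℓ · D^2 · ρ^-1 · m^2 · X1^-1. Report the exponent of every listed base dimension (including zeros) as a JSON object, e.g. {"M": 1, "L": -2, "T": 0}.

{"M": -1, "I": 2, "L": 3, "Θ": 1}

Dimensional matrix (M×I×L×Θ by ΔT×ℓ×D×ρ×m×i×X1):
  M: [ 0  0  0  1  1  0  2]
  I: [ 0  0  0  0  0  1 -2]
  L: [ 0  1  1 -3  0  0  3]
  Θ: [ 1  0  0  0  0  0  0]
  [M]: (1)·0+(1)·0+(2)·0+(-1)·1+(2)·1+(-1)·2 = -1
  [I]: (1)·0+(1)·0+(2)·0+(-1)·0+(2)·0+(-1)·-2 = 2
  [L]: (1)·0+(1)·1+(2)·1+(-1)·-3+(2)·0+(-1)·3 = 3
  [Θ]: (1)·1+(1)·0+(2)·0+(-1)·0+(2)·0+(-1)·0 = 1
⇒ M^-1 I^2 L^3 Θ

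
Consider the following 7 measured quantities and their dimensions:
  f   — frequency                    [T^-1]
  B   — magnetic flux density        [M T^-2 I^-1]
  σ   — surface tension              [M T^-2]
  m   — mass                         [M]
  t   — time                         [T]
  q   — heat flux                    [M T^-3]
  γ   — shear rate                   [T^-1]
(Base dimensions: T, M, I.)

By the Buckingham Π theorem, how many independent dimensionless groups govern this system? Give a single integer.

4

Exponent matrix [T,M,I] × [f,B,σ,m,t,q,γ]:
  T: [-1 -2 -2  0  1 -3 -1]
  M: [ 0  1  1  1  0  1  0]
  I: [ 0 -1  0  0  0  0  0]
RREF → pivots at {f,B,σ} ⇒ r = 3
7 vars − rank 3 = 4 Π groups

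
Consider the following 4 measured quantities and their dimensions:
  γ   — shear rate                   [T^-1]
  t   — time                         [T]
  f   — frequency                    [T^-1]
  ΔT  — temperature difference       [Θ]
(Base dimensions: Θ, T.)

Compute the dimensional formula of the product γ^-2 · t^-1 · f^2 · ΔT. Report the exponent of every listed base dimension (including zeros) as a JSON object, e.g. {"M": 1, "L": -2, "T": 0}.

Exponent matrix [Θ,T] × [γ,t,f,ΔT]:
  Θ: [ 0  0  0  1]
  T: [-1  1 -1  0]
  [Θ]: (-2)·0+(-1)·0+(2)·0+(1)·1 = 1
  [T]: (-2)·-1+(-1)·1+(2)·-1+(1)·0 = -1
⇒ Θ T^-1

{"Θ": 1, "T": -1}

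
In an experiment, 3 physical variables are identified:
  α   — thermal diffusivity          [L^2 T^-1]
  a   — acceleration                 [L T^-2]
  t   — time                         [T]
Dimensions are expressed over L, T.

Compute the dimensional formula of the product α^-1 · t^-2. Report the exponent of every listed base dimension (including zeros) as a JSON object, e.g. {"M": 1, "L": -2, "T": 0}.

Exponent matrix [L,T] × [α,a,t]:
  L: [ 2  1  0]
  T: [-1 -2  1]
  [L]: (-1)·2+(-2)·0 = -2
  [T]: (-1)·-1+(-2)·1 = -1
⇒ L^-2 T^-1

{"L": -2, "T": -1}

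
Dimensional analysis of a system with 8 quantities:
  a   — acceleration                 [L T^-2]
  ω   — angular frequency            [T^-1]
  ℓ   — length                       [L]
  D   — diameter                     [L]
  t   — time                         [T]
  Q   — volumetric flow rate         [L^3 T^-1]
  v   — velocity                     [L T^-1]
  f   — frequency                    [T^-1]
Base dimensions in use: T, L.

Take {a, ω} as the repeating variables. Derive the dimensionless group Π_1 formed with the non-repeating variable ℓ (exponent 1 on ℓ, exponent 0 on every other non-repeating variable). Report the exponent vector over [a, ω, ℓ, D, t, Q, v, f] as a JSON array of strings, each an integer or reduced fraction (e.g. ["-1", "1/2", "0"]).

Exponent matrix [T,L] × [a,ω,ℓ,D,t,Q,v,f]:
  T: [-2 -1  0  0  1 -1 -1 -1]
  L: [ 1  0  1  1  0  3  1  0]
Echelon form has 2 nonzero rows (pivots: a,ω)
Repeat: a,ω; free: ℓ,D,t,Q,v,f
RREF:
  r0: [   1    0    1    1    0    3    1    0]
  r1: [   0    1   -2   -2   -1   -5   -1    1]
Fix exponent of ℓ at 1, D at 0, t at 0, Q at 0, v at 0, f at 0; solve each RREF row for its pivot's exponent:
  r0: exp(a) + (1)·1 = 0 ⇒ exp(a) = -1
  r1: exp(ω) + (-2)·1 = 0 ⇒ exp(ω) = 2
Π_1 = a^-1 · ω^2 · ℓ

["-1", "2", "1", "0", "0", "0", "0", "0"]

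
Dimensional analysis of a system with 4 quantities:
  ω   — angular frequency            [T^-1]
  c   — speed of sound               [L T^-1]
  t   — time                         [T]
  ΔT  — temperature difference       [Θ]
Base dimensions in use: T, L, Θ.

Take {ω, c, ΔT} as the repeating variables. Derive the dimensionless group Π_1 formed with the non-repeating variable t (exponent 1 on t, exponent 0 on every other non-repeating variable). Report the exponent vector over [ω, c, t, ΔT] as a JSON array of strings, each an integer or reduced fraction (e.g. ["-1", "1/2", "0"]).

Write exponents as rows T,L,Θ / cols ω,c,t,ΔT:
  T: [-1 -1  1  0]
  L: [ 0  1  0  0]
  Θ: [ 0  0  0  1]
RREF → pivots at {ω,c,ΔT} ⇒ r = 3
Repeat: ω,c,ΔT; free: t
RREF:
  r0: [   1    0   -1    0]
  r1: [   0    1    0    0]
  r2: [   0    0    0    1]
Fix exponent of t at 1; solve each RREF row for its pivot's exponent:
  r0: exp(ω) + (-1)·1 = 0 ⇒ exp(ω) = 1
  r1: exp(c) + (0)·1 = 0 ⇒ exp(c) = 0
  r2: exp(ΔT) + (0)·1 = 0 ⇒ exp(ΔT) = 0
Π_1 = ω · t

["1", "0", "1", "0"]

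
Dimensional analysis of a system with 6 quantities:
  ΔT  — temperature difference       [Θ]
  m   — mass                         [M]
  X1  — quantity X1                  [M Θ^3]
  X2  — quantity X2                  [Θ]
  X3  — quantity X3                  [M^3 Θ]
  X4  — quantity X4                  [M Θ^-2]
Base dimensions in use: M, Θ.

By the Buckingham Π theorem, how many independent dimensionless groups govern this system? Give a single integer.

4

Exponent matrix [M,Θ] × [ΔT,m,X1,X2,X3,X4]:
  M: [ 0  1  1  0  3  1]
  Θ: [ 1  0  3  1  1 -2]
RREF → pivots at {ΔT,m} ⇒ r = 2
Π count = n − r = 6 − 2 = 4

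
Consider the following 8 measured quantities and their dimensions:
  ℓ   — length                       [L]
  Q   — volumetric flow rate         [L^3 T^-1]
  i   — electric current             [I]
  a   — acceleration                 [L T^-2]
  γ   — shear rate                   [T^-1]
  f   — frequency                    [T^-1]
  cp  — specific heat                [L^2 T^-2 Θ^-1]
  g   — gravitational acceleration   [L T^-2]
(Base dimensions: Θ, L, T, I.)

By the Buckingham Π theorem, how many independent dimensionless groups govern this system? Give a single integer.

4

Exponent matrix [Θ,L,T,I] × [ℓ,Q,i,a,γ,f,cp,g]:
  Θ: [ 0  0  0  0  0  0 -1  0]
  L: [ 1  3  0  1  0  0  2  1]
  T: [ 0 -1  0 -2 -1 -1 -2 -2]
  I: [ 0  0  1  0  0  0  0  0]
RREF → pivots at {ℓ,Q,i,cp} ⇒ r = 4
Π count = n − r = 8 − 4 = 4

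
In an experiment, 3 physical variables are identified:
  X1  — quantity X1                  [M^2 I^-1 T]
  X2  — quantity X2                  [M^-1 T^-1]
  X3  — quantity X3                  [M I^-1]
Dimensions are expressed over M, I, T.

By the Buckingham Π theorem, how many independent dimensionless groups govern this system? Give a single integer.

1

Dimensional matrix (M×I×T by X1×X2×X3):
  M: [ 2 -1  1]
  I: [-1  0 -1]
  T: [ 1 -1  0]
Row reduction gives pivot columns X1,X2; rank = 2
n=3, r=2 ⇒ 1 dimensionless group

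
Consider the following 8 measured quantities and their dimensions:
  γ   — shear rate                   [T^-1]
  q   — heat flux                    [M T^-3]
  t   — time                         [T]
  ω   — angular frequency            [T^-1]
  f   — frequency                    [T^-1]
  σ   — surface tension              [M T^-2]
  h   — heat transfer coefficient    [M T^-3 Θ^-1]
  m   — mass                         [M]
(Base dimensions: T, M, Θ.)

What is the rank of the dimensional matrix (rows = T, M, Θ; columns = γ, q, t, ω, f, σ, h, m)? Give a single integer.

Dimensional matrix (T×M×Θ by γ×q×t×ω×f×σ×h×m):
  T: [-1 -3  1 -1 -1 -2 -3  0]
  M: [ 0  1  0  0  0  1  1  1]
  Θ: [ 0  0  0  0  0  0 -1  0]
Echelon form has 3 nonzero rows (pivots: γ,q,h)

3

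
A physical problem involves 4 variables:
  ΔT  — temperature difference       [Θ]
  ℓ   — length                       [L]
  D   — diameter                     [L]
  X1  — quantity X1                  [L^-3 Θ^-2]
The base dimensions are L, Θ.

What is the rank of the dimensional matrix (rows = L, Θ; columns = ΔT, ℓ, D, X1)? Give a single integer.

Exponent matrix [L,Θ] × [ΔT,ℓ,D,X1]:
  L: [ 0  1  1 -3]
  Θ: [ 1  0  0 -2]
Row reduction gives pivot columns ΔT,ℓ; rank = 2

2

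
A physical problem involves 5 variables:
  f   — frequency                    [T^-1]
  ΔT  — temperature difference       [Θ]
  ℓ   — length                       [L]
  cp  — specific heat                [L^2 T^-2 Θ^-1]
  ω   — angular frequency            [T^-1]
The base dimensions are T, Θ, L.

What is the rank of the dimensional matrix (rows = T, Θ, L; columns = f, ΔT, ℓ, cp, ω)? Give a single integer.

Write exponents as rows T,Θ,L / cols f,ΔT,ℓ,cp,ω:
  T: [-1  0  0 -2 -1]
  Θ: [ 0  1  0 -1  0]
  L: [ 0  0  1  2  0]
Row reduction gives pivot columns f,ΔT,ℓ; rank = 3

3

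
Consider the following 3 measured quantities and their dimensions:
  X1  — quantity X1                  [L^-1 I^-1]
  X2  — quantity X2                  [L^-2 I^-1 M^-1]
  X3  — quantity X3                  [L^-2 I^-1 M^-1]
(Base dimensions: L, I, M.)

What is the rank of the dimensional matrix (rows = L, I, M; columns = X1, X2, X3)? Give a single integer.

2

Exponent matrix [L,I,M] × [X1,X2,X3]:
  L: [-1 -2 -2]
  I: [-1 -1 -1]
  M: [ 0 -1 -1]
Row reduction gives pivot columns X1,X2; rank = 2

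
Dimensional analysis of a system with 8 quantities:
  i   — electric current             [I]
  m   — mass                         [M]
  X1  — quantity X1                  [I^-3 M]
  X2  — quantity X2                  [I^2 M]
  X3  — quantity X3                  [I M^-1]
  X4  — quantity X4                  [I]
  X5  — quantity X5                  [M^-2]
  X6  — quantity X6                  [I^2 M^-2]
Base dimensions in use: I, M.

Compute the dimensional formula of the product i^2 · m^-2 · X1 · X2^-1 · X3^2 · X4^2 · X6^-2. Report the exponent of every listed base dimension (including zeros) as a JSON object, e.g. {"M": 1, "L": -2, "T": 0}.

{"I": -3, "M": 0}

Exponent matrix [I,M] × [i,m,X1,X2,X3,X4,X5,X6]:
  I: [ 1  0 -3  2  1  1  0  2]
  M: [ 0  1  1  1 -1  0 -2 -2]
  [I]: (2)·1+(-2)·0+(1)·-3+(-1)·2+(2)·1+(2)·1+(-2)·2 = -3
  [M]: (2)·0+(-2)·1+(1)·1+(-1)·1+(2)·-1+(2)·0+(-2)·-2 = 0
⇒ I^-3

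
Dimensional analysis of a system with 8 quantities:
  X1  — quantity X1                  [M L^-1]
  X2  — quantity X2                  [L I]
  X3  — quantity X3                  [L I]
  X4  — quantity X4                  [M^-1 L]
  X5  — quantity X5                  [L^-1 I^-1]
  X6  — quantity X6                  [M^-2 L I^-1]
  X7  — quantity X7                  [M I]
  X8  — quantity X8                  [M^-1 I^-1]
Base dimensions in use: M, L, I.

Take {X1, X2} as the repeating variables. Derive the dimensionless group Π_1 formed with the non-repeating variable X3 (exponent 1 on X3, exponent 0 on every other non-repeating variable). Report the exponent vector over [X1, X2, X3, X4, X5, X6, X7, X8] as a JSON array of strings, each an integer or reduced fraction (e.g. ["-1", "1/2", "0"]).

Write exponents as rows M,L,I / cols X1,X2,X3,X4,X5,X6,X7,X8:
  M: [ 1  0  0 -1  0 -2  1 -1]
  L: [-1  1  1  1 -1  1  0  0]
  I: [ 0  1  1  0 -1 -1  1 -1]
Echelon form has 2 nonzero rows (pivots: X1,X2)
Repeat: X1,X2; free: X3,X4,X5,X6,X7,X8
RREF:
  r0: [   1    0    0   -1    0   -2    1   -1]
  r1: [   0    1    1    0   -1   -1    1   -1]
  r2: [   0    0    0    0    0    0    0    0]
Fix exponent of X3 at 1, X4 at 0, X5 at 0, X6 at 0, X7 at 0, X8 at 0; solve each RREF row for its pivot's exponent:
  r0: exp(X1) + (0)·1 = 0 ⇒ exp(X1) = 0
  r1: exp(X2) + (1)·1 = 0 ⇒ exp(X2) = -1
Π_1 = X2^-1 · X3

["0", "-1", "1", "0", "0", "0", "0", "0"]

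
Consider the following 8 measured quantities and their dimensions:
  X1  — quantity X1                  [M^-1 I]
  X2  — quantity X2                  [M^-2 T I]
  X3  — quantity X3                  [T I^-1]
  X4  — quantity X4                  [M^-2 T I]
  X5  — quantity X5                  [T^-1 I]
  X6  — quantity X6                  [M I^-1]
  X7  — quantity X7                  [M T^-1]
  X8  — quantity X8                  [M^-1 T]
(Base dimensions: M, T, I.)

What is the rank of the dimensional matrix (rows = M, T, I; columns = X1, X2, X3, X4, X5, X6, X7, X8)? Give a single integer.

2

Dimensional matrix (M×T×I by X1×X2×X3×X4×X5×X6×X7×X8):
  M: [-1 -2  0 -2  0  1  1 -1]
  T: [ 0  1  1  1 -1  0 -1  1]
  I: [ 1  1 -1  1  1 -1  0  0]
RREF → pivots at {X1,X2} ⇒ r = 2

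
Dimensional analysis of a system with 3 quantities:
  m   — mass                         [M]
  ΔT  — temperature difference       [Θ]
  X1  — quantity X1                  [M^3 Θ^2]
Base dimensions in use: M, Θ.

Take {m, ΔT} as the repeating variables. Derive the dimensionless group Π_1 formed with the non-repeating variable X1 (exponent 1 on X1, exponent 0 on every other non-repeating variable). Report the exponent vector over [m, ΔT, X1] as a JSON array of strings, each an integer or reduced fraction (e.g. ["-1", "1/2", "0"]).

Exponent matrix [M,Θ] × [m,ΔT,X1]:
  M: [ 1  0  3]
  Θ: [ 0  1  2]
Echelon form has 2 nonzero rows (pivots: m,ΔT)
Pivot set = {m,ΔT}, free = {X1}
RREF:
  r0: [   1    0    3]
  r1: [   0    1    2]
Fix exponent of X1 at 1; solve each RREF row for its pivot's exponent:
  r0: exp(m) + (3)·1 = 0 ⇒ exp(m) = -3
  r1: exp(ΔT) + (2)·1 = 0 ⇒ exp(ΔT) = -2
Π_1 = m^-3 · ΔT^-2 · X1

["-3", "-2", "1"]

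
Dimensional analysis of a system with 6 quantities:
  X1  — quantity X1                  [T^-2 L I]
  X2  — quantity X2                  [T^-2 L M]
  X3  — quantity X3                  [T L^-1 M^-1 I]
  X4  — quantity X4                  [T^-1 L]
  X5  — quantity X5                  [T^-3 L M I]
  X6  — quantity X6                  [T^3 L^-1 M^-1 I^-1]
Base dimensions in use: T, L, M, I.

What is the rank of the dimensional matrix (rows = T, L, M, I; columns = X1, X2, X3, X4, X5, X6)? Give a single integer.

Write exponents as rows T,L,M,I / cols X1,X2,X3,X4,X5,X6:
  T: [-2 -2  1 -1 -3  3]
  L: [ 1  1 -1  1  1 -1]
  M: [ 0  1 -1  0  1 -1]
  I: [ 1  0  1  0  1 -1]
RREF → pivots at {X1,X2,X3} ⇒ r = 3

3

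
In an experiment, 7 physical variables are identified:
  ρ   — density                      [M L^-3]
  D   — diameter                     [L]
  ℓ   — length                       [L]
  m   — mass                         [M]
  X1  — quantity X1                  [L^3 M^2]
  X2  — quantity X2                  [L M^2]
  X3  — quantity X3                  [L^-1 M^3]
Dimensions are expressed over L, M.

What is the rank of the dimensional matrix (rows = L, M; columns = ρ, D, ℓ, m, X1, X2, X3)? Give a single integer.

Exponent matrix [L,M] × [ρ,D,ℓ,m,X1,X2,X3]:
  L: [-3  1  1  0  3  1 -1]
  M: [ 1  0  0  1  2  2  3]
RREF → pivots at {ρ,D} ⇒ r = 2

2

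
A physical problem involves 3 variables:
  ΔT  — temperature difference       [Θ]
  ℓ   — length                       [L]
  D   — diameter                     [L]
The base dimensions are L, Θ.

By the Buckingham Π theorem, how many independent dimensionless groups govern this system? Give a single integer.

1

Write exponents as rows L,Θ / cols ΔT,ℓ,D:
  L: [ 0  1  1]
  Θ: [ 1  0  0]
Row reduction gives pivot columns ΔT,ℓ; rank = 2
3 vars − rank 2 = 1 Π group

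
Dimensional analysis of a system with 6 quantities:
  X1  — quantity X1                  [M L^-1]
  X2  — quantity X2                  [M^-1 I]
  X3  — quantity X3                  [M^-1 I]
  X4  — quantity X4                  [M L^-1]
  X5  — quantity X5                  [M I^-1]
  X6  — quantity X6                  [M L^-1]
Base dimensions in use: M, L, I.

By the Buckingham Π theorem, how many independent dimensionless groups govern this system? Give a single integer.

Dimensional matrix (M×L×I by X1×X2×X3×X4×X5×X6):
  M: [ 1 -1 -1  1  1  1]
  L: [-1  0  0 -1  0 -1]
  I: [ 0  1  1  0 -1  0]
Row reduction gives pivot columns X1,X2; rank = 2
Π count = n − r = 6 − 2 = 4

4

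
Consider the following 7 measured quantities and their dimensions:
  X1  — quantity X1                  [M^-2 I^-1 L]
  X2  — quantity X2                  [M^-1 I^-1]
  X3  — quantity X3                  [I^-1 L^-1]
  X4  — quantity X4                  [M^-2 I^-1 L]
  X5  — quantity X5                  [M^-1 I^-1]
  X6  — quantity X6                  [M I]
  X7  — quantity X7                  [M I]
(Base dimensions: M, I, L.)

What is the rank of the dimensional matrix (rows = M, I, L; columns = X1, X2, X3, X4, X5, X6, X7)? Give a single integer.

2

Dimensional matrix (M×I×L by X1×X2×X3×X4×X5×X6×X7):
  M: [-2 -1  0 -2 -1  1  1]
  I: [-1 -1 -1 -1 -1  1  1]
  L: [ 1  0 -1  1  0  0  0]
RREF → pivots at {X1,X2} ⇒ r = 2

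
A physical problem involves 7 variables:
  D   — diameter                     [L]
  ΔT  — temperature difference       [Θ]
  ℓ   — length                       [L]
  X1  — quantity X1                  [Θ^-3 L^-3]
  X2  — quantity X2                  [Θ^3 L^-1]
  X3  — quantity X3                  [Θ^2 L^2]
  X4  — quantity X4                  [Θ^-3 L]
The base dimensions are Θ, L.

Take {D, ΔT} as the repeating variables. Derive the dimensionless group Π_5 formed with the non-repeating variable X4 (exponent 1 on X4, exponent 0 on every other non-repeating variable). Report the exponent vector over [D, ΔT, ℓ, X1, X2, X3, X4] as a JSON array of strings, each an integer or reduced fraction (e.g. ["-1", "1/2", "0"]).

Exponent matrix [Θ,L] × [D,ΔT,ℓ,X1,X2,X3,X4]:
  Θ: [ 0  1  0 -3  3  2 -3]
  L: [ 1  0  1 -3 -1  2  1]
Echelon form has 2 nonzero rows (pivots: D,ΔT)
Repeat: D,ΔT; free: ℓ,X1,X2,X3,X4
RREF:
  r0: [   1    0    1   -3   -1    2    1]
  r1: [   0    1    0   -3    3    2   -3]
Fix exponent of X4 at 1, ℓ at 0, X1 at 0, X2 at 0, X3 at 0; solve each RREF row for its pivot's exponent:
  r0: exp(D) + (1)·1 = 0 ⇒ exp(D) = -1
  r1: exp(ΔT) + (-3)·1 = 0 ⇒ exp(ΔT) = 3
Π_5 = D^-1 · ΔT^3 · X4

["-1", "3", "0", "0", "0", "0", "1"]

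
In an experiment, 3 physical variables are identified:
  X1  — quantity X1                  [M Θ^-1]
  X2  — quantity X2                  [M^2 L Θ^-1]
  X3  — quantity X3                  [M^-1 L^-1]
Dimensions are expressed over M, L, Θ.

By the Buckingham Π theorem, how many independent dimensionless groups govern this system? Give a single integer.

Write exponents as rows M,L,Θ / cols X1,X2,X3:
  M: [ 1  2 -1]
  L: [ 0  1 -1]
  Θ: [-1 -1  0]
RREF → pivots at {X1,X2} ⇒ r = 2
3 vars − rank 2 = 1 Π group

1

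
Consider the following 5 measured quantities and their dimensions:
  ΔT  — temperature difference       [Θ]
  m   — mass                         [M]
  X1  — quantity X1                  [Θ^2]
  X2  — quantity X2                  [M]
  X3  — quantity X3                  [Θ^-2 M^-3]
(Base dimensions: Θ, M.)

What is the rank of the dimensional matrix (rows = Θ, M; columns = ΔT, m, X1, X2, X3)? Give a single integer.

Dimensional matrix (Θ×M by ΔT×m×X1×X2×X3):
  Θ: [ 1  0  2  0 -2]
  M: [ 0  1  0  1 -3]
RREF → pivots at {ΔT,m} ⇒ r = 2

2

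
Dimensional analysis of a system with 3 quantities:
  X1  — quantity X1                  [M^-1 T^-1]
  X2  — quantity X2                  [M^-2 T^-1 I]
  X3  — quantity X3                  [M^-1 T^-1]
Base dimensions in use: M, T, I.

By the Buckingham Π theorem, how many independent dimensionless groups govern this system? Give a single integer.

1

Dimensional matrix (M×T×I by X1×X2×X3):
  M: [-1 -2 -1]
  T: [-1 -1 -1]
  I: [ 0  1  0]
Row reduction gives pivot columns X1,X2; rank = 2
n=3, r=2 ⇒ 1 dimensionless group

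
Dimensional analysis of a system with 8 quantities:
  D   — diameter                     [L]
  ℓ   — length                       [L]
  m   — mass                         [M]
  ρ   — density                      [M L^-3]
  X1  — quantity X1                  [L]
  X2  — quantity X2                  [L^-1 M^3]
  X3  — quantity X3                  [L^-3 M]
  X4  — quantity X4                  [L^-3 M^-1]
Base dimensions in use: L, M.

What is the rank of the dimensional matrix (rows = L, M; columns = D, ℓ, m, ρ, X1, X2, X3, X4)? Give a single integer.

2

Dimensional matrix (L×M by D×ℓ×m×ρ×X1×X2×X3×X4):
  L: [ 1  1  0 -3  1 -1 -3 -3]
  M: [ 0  0  1  1  0  3  1 -1]
RREF → pivots at {D,m} ⇒ r = 2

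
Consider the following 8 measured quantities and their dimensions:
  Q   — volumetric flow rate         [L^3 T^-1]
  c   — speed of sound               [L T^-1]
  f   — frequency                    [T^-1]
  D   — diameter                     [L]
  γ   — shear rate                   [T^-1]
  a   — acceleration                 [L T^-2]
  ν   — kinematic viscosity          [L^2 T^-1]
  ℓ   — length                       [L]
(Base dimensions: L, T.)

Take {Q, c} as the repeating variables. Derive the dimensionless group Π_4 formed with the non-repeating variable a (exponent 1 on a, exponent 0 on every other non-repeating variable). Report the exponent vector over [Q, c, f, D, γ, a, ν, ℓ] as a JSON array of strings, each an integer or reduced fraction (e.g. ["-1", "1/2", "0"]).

["1/2", "-5/2", "0", "0", "0", "1", "0", "0"]

Dimensional matrix (L×T by Q×c×f×D×γ×a×ν×ℓ):
  L: [ 3  1  0  1  0  1  2  1]
  T: [-1 -1 -1  0 -1 -2 -1  0]
RREF → pivots at {Q,c} ⇒ r = 2
Repeat: Q,c; free: f,D,γ,a,ν,ℓ
RREF:
  r0: [   1    0 -1/2  1/2 -1/2 -1/2  1/2  1/2]
  r1: [   0    1  3/2 -1/2  3/2  5/2  1/2 -1/2]
Fix exponent of a at 1, f at 0, D at 0, γ at 0, ν at 0, ℓ at 0; solve each RREF row for its pivot's exponent:
  r0: exp(Q) + (-1/2)·1 = 0 ⇒ exp(Q) = 1/2
  r1: exp(c) + (5/2)·1 = 0 ⇒ exp(c) = -5/2
Π_4 = Q^(1/2) · c^(-5/2) · a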